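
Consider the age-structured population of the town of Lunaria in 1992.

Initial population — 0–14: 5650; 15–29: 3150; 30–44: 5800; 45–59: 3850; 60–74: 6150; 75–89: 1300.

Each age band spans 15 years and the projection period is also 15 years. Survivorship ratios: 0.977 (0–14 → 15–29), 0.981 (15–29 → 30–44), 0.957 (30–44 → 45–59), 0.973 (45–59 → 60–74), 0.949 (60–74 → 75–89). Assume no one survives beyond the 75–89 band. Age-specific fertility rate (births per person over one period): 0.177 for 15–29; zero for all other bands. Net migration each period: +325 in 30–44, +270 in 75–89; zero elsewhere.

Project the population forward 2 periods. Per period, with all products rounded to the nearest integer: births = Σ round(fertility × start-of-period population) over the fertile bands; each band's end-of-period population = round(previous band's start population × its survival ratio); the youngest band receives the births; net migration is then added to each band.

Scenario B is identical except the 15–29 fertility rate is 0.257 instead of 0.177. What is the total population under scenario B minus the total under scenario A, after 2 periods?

Let group 1 be 0–14 through group 6 = 75–89.
Period 1:
Births: 3150 × 0.177 = 558
Group 2: 5650 × 0.977 = 5520
Group 3: 3150 × 0.981 = 3090
Group 4: 5800 × 0.957 = 5551
Group 5: 3850 × 0.973 = 3746
Group 6: 6150 × 0.949 = 5836
Net migration: Group 3 + 325 → 3415; Group 6 + 270 → 6106
→ [558, 5520, 3415, 5551, 3746, 6106]
Period 2:
Births: 5520 × 0.177 = 977
Group 2: 558 × 0.977 = 545
Group 3: 5520 × 0.981 = 5415
Group 4: 3415 × 0.957 = 3268
Group 5: 5551 × 0.973 = 5401
Group 6: 3746 × 0.949 = 3555
Net migration: Group 3 + 325 → 5740; Group 6 + 270 → 3825
→ [977, 545, 5740, 3268, 5401, 3825]
Scenario A total after 2 periods: 19756
Scenario B projection —
Period 1:
Births: 3150 × 0.257 = 810
Group 2: 5650 × 0.977 = 5520
Group 3: 3150 × 0.981 = 3090
Group 4: 5800 × 0.957 = 5551
Group 5: 3850 × 0.973 = 3746
Group 6: 6150 × 0.949 = 5836
Net migration: Group 3 + 325 → 3415; Group 6 + 270 → 6106
→ [810, 5520, 3415, 5551, 3746, 6106]
Period 2:
Births: 5520 × 0.257 = 1419
Group 2: 810 × 0.977 = 791
Group 3: 5520 × 0.981 = 5415
Group 4: 3415 × 0.957 = 3268
Group 5: 5551 × 0.973 = 5401
Group 6: 3746 × 0.949 = 3555
Net migration: Group 3 + 325 → 5740; Group 6 + 270 → 3825
→ [1419, 791, 5740, 3268, 5401, 3825]
Scenario B total after 2 periods: 20444
Difference B − A = 20444 − 19756 = 688

688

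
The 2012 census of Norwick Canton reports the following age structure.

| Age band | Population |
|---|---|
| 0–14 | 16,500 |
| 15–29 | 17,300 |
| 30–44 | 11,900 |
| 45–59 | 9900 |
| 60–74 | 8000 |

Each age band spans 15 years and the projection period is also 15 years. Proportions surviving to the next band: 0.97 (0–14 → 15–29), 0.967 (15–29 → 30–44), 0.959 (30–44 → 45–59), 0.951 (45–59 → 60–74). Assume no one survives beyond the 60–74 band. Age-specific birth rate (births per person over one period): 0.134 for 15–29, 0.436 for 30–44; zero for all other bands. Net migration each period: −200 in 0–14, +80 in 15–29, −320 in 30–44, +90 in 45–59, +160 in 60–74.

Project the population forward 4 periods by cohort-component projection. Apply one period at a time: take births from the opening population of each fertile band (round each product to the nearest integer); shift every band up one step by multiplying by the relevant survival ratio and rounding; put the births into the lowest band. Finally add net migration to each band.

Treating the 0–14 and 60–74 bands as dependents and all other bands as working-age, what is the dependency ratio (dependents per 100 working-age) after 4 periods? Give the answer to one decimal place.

81.9

Period 1:
Births: 17300 × 0.134 = 2318  |  11900 × 0.436 = 5188 → 7506
15–29: 16500 × 0.97 = 16005
30–44: 17300 × 0.967 = 16729
45–59: 11900 × 0.959 = 11412
60–74: 9900 × 0.951 = 9415
Net migration: 0–14 − 200 → 7306; 15–29 + 80 → 16085; 30–44 − 320 → 16409; 45–59 + 90 → 11502; 60–74 + 160 → 9575
→ [7306, 16085, 16409, 11502, 9575]
Period 2:
Births: 16085 × 0.134 = 2155  |  16409 × 0.436 = 7154 → 9309
15–29: 7306 × 0.97 = 7087
30–44: 16085 × 0.967 = 15554
45–59: 16409 × 0.959 = 15736
60–74: 11502 × 0.951 = 10938
Net migration: 0–14 − 200 → 9109; 15–29 + 80 → 7167; 30–44 − 320 → 15234; 45–59 + 90 → 15826; 60–74 + 160 → 11098
→ [9109, 7167, 15234, 15826, 11098]
Period 3:
Births: 7167 × 0.134 = 960  |  15234 × 0.436 = 6642 → 7602
15–29: 9109 × 0.97 = 8836
30–44: 7167 × 0.967 = 6930
45–59: 15234 × 0.959 = 14609
60–74: 15826 × 0.951 = 15051
Net migration: 0–14 − 200 → 7402; 15–29 + 80 → 8916; 30–44 − 320 → 6610; 45–59 + 90 → 14699; 60–74 + 160 → 15211
→ [7402, 8916, 6610, 14699, 15211]
Period 4:
Births: 8916 × 0.134 = 1195  |  6610 × 0.436 = 2882 → 4077
15–29: 7402 × 0.97 = 7180
30–44: 8916 × 0.967 = 8622
45–59: 6610 × 0.959 = 6339
60–74: 14699 × 0.951 = 13979
Net migration: 0–14 − 200 → 3877; 15–29 + 80 → 7260; 30–44 − 320 → 8302; 45–59 + 90 → 6429; 60–74 + 160 → 14139
→ [3877, 7260, 8302, 6429, 14139]
Dependents (band 0–14 + band 60–74) = 3877 + 14139 = 18016; working-age = 21991; ratio = 18016/21991 × 100 = 81.9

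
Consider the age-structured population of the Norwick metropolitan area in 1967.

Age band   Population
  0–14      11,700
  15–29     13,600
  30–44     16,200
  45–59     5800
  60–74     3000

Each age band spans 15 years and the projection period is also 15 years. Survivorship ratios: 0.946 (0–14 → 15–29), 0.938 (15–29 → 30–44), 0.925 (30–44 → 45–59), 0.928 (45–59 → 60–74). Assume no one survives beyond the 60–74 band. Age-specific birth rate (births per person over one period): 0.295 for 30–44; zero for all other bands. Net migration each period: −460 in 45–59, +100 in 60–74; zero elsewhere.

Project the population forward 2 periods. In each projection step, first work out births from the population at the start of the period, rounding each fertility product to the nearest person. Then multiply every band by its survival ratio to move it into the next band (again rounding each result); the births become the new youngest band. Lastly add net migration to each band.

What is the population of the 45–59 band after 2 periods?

(Groups numbered youngest = 1 to oldest = 5.)
[period 1]
Births: 16200 × 0.295 = 4779
Group 2: 11700 × 0.946 = 11068
Group 3: 13600 × 0.938 = 12757
Group 4: 16200 × 0.925 = 14985
Group 5: 5800 × 0.928 = 5382
Net migration: Group 4 − 460 → 14525; Group 5 + 100 → 5482
Giving 4779 / 11068 / 12757 / 14525 / 5482.
[period 2]
Births: 12757 × 0.295 = 3763
Group 2: 4779 × 0.946 = 4521
Group 3: 11068 × 0.938 = 10382
Group 4: 12757 × 0.925 = 11800
Group 5: 14525 × 0.928 = 13479
Net migration: Group 4 − 460 → 11340; Group 5 + 100 → 13579
Giving 3763 / 4521 / 10382 / 11340 / 13579.

11340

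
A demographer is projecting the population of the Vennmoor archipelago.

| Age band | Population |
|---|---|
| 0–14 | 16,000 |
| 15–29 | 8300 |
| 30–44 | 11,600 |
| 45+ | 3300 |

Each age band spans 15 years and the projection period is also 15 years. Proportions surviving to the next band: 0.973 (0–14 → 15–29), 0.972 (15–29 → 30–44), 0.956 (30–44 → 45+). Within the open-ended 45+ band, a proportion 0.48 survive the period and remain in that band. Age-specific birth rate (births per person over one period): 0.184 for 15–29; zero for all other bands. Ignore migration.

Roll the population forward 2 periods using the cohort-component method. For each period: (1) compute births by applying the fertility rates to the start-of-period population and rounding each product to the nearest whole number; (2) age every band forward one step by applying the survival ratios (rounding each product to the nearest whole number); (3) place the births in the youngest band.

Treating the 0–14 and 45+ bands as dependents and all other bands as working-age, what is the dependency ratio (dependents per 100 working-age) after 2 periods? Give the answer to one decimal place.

Period 1.
Births: 8300 * 0.184 = 1527
15–29: 16000 * 0.973 = 15568
30–44: 8300 * 0.972 = 8068
45+: 11600 * 0.956 + 3300 * 0.48 = 11090 + 1584 = 12674
→ [1527, 15568, 8068, 12674]
Period 2.
Births: 15568 * 0.184 = 2865
15–29: 1527 * 0.973 = 1486
30–44: 15568 * 0.972 = 15132
45+: 8068 * 0.956 + 12674 * 0.48 = 7713 + 6084 = 13797
→ [2865, 1486, 15132, 13797]
Dependents (band 0–14 + band 45+) = 2865 + 13797 = 16662; working-age = 16618; ratio = 16662/16618 × 100 = 100.3

100.3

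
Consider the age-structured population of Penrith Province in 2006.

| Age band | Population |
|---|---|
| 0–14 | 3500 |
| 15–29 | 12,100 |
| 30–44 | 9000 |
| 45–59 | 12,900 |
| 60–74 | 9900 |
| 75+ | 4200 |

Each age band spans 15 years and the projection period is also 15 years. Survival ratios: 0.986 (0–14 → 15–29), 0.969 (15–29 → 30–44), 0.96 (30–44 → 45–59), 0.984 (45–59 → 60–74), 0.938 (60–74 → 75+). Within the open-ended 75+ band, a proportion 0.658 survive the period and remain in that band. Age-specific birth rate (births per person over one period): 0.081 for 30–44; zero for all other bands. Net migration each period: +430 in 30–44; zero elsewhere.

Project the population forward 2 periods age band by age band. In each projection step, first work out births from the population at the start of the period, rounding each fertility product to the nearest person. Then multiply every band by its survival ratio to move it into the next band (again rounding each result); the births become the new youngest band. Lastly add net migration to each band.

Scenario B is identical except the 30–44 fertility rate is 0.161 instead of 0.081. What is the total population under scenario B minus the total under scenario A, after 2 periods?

Call the bands 1 to 6, youngest first.
After projecting period 1:
Births: 9000 × 0.081 = 729
Band 2: 3500 × 0.986 = 3451
Band 3: 12100 × 0.969 = 11725
Band 4: 9000 × 0.96 = 8640
Band 5: 12900 × 0.984 = 12694
Band 6: 9900 × 0.938 + 4200 × 0.658 = 9286 + 2764 = 12050
Net migration: Band 3 + 430 → 12155
Population now: 0–14=729, 15–29=3451, 30–44=12155, 45–59=8640, 60–74=12694, 75+=12050
After projecting period 2:
Births: 12155 × 0.081 = 985
Band 2: 729 × 0.986 = 719
Band 3: 3451 × 0.969 = 3344
Band 4: 12155 × 0.96 = 11669
Band 5: 8640 × 0.984 = 8502
Band 6: 12694 × 0.938 + 12050 × 0.658 = 11907 + 7929 = 19836
Net migration: Band 3 + 430 → 3774
Population now: 0–14=985, 15–29=719, 30–44=3774, 45–59=11669, 60–74=8502, 75+=19836
Scenario A total after 2 periods: 45485
Scenario B projection —
After projecting period 1:
Births: 9000 × 0.161 = 1449
Band 2: 3500 × 0.986 = 3451
Band 3: 12100 × 0.969 = 11725
Band 4: 9000 × 0.96 = 8640
Band 5: 12900 × 0.984 = 12694
Band 6: 9900 × 0.938 + 4200 × 0.658 = 9286 + 2764 = 12050
Net migration: Band 3 + 430 → 12155
Population now: 0–14=1449, 15–29=3451, 30–44=12155, 45–59=8640, 60–74=12694, 75+=12050
After projecting period 2:
Births: 12155 × 0.161 = 1957
Band 2: 1449 × 0.986 = 1429
Band 3: 3451 × 0.969 = 3344
Band 4: 12155 × 0.96 = 11669
Band 5: 8640 × 0.984 = 8502
Band 6: 12694 × 0.938 + 12050 × 0.658 = 11907 + 7929 = 19836
Net migration: Band 3 + 430 → 3774
Population now: 0–14=1957, 15–29=1429, 30–44=3774, 45–59=11669, 60–74=8502, 75+=19836
Scenario B total after 2 periods: 47167
Difference B − A = 47167 − 45485 = 1682

1682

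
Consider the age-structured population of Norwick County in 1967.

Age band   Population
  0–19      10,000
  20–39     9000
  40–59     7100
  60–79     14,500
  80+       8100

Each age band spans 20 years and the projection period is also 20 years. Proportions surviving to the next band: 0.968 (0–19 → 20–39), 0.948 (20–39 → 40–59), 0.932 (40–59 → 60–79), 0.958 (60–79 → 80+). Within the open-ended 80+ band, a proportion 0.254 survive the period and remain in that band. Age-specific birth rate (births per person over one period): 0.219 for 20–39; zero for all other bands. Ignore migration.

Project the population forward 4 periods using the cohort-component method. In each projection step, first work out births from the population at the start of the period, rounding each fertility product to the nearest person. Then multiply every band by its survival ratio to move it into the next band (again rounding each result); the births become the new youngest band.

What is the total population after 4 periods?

— Period 1 —
Births: 9000 × 0.219 = 1971
20–39: 10000 × 0.968 = 9680
40–59: 9000 × 0.948 = 8532
60–79: 7100 × 0.932 = 6617
80+: 14500 × 0.958 + 8100 × 0.254 = 13891 + 2057 = 15948
End of period: [1971, 9680, 8532, 6617, 15948]
— Period 2 —
Births: 9680 × 0.219 = 2120
20–39: 1971 × 0.968 = 1908
40–59: 9680 × 0.948 = 9177
60–79: 8532 × 0.932 = 7952
80+: 6617 × 0.958 + 15948 × 0.254 = 6339 + 4051 = 10390
End of period: [2120, 1908, 9177, 7952, 10390]
— Period 3 —
Births: 1908 × 0.219 = 418
20–39: 2120 × 0.968 = 2052
40–59: 1908 × 0.948 = 1809
60–79: 9177 × 0.932 = 8553
80+: 7952 × 0.958 + 10390 × 0.254 = 7618 + 2639 = 10257
End of period: [418, 2052, 1809, 8553, 10257]
— Period 4 —
Births: 2052 × 0.219 = 449
20–39: 418 × 0.968 = 405
40–59: 2052 × 0.948 = 1945
60–79: 1809 × 0.932 = 1686
80+: 8553 × 0.958 + 10257 × 0.254 = 8194 + 2605 = 10799
End of period: [449, 405, 1945, 1686, 10799]
Total after period 4: 449 + 405 + 1945 + 1686 + 10799 = 15284

15284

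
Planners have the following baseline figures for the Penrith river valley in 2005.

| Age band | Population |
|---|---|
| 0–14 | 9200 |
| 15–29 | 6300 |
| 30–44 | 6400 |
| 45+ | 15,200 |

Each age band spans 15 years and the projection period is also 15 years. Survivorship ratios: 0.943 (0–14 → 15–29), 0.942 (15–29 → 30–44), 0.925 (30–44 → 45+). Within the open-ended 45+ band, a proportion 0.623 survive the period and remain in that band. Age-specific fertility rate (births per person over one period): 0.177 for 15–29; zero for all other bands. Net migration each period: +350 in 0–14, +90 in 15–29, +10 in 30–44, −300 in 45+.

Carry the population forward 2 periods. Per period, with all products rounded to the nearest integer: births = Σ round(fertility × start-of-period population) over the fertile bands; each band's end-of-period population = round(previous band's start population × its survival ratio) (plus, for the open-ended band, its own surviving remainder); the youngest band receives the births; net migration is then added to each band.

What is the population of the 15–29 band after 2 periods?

Call the groups 1 to 4, youngest first.
Period 1.
Births: 6300 × 0.177 = 1115
Group 2: 9200 × 0.943 = 8676
Group 3: 6300 × 0.942 = 5935
Group 4: 6400 × 0.925 + 15200 × 0.623 = 5920 + 9470 = 15390
Net migration: Group 1 + 350 → 1465; Group 2 + 90 → 8766; Group 3 + 10 → 5945; Group 4 − 300 → 15090
Population now: 0–14=1465, 15–29=8766, 30–44=5945, 45+=15090
Period 2.
Births: 8766 × 0.177 = 1552
Group 2: 1465 × 0.943 = 1381
Group 3: 8766 × 0.942 = 8258
Group 4: 5945 × 0.925 + 15090 × 0.623 = 5499 + 9401 = 14900
Net migration: Group 1 + 350 → 1902; Group 2 + 90 → 1471; Group 3 + 10 → 8268; Group 4 − 300 → 14600
Population now: 0–14=1902, 15–29=1471, 30–44=8268, 45+=14600

1471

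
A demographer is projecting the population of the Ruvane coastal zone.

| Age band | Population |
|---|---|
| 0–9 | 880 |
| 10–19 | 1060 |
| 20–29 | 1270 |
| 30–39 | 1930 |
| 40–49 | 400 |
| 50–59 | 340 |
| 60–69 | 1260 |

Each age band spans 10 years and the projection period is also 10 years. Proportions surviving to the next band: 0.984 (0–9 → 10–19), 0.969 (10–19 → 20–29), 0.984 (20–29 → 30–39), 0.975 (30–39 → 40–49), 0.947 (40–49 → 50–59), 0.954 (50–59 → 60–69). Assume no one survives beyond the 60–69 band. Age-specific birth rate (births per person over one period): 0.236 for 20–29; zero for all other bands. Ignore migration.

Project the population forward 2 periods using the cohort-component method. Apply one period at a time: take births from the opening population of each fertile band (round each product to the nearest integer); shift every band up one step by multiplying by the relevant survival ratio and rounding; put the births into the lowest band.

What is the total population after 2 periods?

Call the bands 1 to 7, youngest first.
[period 1]
Births: 1270 * 0.236 = 300
Band 2: 880 * 0.984 = 866
Band 3: 1060 * 0.969 = 1027
Band 4: 1270 * 0.984 = 1250
Band 5: 1930 * 0.975 = 1882
Band 6: 400 * 0.947 = 379
Band 7: 340 * 0.954 = 324
Giving 300 / 866 / 1027 / 1250 / 1882 / 379 / 324.
[period 2]
Births: 1027 * 0.236 = 242
Band 2: 300 * 0.984 = 295
Band 3: 866 * 0.969 = 839
Band 4: 1027 * 0.984 = 1011
Band 5: 1250 * 0.975 = 1219
Band 6: 1882 * 0.947 = 1782
Band 7: 379 * 0.954 = 362
Giving 242 / 295 / 839 / 1011 / 1219 / 1782 / 362.
Total after period 2: 242 + 295 + 839 + 1011 + 1219 + 1782 + 362 = 5750

5750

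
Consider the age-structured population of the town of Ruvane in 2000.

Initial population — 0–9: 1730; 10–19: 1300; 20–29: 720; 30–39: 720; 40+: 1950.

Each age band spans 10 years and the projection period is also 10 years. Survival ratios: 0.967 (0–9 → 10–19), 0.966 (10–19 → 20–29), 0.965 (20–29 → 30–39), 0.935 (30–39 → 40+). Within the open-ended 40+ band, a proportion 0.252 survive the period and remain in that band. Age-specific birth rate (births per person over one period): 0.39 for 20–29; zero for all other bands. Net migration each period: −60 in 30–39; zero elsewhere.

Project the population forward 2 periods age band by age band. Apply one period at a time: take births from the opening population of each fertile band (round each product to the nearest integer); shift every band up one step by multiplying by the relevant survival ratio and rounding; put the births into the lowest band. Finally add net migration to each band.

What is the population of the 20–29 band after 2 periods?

Let band 1 be 0–9 through band 5 = 40+.
— Period 1 —
Births: 720 × 0.39 = 281
Band 2: 1730 × 0.967 = 1673
Band 3: 1300 × 0.966 = 1256
Band 4: 720 × 0.965 = 695
Band 5: 720 × 0.935 + 1950 × 0.252 = 673 + 491 = 1164
Net migration: Band 4 − 60 → 635
→ [281, 1673, 1256, 635, 1164]
— Period 2 —
Births: 1256 × 0.39 = 490
Band 2: 281 × 0.967 = 272
Band 3: 1673 × 0.966 = 1616
Band 4: 1256 × 0.965 = 1212
Band 5: 635 × 0.935 + 1164 × 0.252 = 594 + 293 = 887
Net migration: Band 4 − 60 → 1152
→ [490, 272, 1616, 1152, 887]

1616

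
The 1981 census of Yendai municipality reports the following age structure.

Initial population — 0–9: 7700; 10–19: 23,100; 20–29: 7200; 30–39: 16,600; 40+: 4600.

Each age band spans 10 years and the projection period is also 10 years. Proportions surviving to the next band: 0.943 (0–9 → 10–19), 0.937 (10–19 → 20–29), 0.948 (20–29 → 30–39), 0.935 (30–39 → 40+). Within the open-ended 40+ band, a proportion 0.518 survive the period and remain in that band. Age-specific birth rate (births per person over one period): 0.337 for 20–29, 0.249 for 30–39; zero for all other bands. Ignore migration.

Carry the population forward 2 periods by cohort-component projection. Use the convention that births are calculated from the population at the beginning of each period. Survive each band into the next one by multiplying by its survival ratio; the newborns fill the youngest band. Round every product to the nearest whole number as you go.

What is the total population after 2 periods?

Period 1.
Births: 7200 × 0.337 = 2426 ; 16600 × 0.249 = 4133 ⇒ total 6559
10–19: 7700 × 0.943 = 7261
20–29: 23100 × 0.937 = 21645
30–39: 7200 × 0.948 = 6826
40+: 16600 × 0.935 + 4600 × 0.518 = 15521 + 2383 = 17904
Population now: 0–9=6559, 10–19=7261, 20–29=21645, 30–39=6826, 40+=17904
Period 2.
Births: 21645 × 0.337 = 7294 ; 6826 × 0.249 = 1700 ⇒ total 8994
10–19: 6559 × 0.943 = 6185
20–29: 7261 × 0.937 = 6804
30–39: 21645 × 0.948 = 20519
40+: 6826 × 0.935 + 17904 × 0.518 = 6382 + 9274 = 15656
Population now: 0–9=8994, 10–19=6185, 20–29=6804, 30–39=20519, 40+=15656
Total after period 2: 8994 + 6185 + 6804 + 20519 + 15656 = 58158

58158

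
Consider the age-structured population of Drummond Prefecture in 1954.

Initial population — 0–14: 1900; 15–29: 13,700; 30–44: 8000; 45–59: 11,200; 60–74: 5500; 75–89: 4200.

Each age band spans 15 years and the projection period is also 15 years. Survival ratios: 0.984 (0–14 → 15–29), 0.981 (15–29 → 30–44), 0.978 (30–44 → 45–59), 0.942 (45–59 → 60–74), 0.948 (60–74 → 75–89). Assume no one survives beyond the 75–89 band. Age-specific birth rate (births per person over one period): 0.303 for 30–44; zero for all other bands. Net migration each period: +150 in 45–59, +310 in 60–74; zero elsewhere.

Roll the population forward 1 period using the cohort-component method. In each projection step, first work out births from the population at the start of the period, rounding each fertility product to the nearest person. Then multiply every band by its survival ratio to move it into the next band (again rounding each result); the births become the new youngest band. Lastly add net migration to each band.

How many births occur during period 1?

2424

Numbering the bands 1..6 from youngest to oldest:
Period 1.
Births: 8000 × 0.303 = 2424
Band 2: 1900 × 0.984 = 1870
Band 3: 13700 × 0.981 = 13440
Band 4: 8000 × 0.978 = 7824
Band 5: 11200 × 0.942 = 10550
Band 6: 5500 × 0.948 = 5214
Net migration: Band 4 + 150 → 7974; Band 5 + 310 → 10860
End of period: [2424, 1870, 13440, 7974, 10860, 5214]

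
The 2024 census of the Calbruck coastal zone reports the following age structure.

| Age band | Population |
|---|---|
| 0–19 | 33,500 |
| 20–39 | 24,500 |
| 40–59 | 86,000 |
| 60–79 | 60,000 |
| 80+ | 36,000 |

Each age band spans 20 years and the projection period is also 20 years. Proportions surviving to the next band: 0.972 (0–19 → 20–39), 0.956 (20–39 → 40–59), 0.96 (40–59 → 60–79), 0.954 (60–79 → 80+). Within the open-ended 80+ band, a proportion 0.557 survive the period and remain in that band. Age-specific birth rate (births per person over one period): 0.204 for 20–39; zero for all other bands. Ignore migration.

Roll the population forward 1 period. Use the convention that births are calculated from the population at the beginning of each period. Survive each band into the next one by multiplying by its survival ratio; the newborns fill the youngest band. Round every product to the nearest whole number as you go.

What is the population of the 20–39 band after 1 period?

32562

(Bands numbered youngest = 1 to oldest = 5.)
Period 1.
Births: 24500 * 0.204 = 4998
Band 2: 33500 * 0.972 = 32562
Band 3: 24500 * 0.956 = 23422
Band 4: 86000 * 0.96 = 82560
Band 5: 60000 * 0.954 + 36000 * 0.557 = 57240 + 20052 = 77292
End of period: [4998, 32562, 23422, 82560, 77292]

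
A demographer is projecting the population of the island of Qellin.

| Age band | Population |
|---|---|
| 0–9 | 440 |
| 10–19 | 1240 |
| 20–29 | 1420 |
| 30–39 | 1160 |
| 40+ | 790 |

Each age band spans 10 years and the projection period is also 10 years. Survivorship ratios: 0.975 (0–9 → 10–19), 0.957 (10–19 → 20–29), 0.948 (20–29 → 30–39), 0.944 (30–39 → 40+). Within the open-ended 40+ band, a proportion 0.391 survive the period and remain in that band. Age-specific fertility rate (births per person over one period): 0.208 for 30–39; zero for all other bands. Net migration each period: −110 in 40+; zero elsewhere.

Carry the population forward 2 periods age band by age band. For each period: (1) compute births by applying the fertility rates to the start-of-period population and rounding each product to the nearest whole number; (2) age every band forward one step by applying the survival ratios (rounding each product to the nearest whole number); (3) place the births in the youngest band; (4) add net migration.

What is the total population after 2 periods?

(Bands numbered youngest = 1 to oldest = 5.)
— Period 1 —
Births: 1160 × 0.208 = 241
Band 2: 440 × 0.975 = 429
Band 3: 1240 × 0.957 = 1187
Band 4: 1420 × 0.948 = 1346
Band 5: 1160 × 0.944 + 790 × 0.391 = 1095 + 309 = 1404
Net migration: Band 5 − 110 → 1294
Giving 241 / 429 / 1187 / 1346 / 1294.
— Period 2 —
Births: 1346 × 0.208 = 280
Band 2: 241 × 0.975 = 235
Band 3: 429 × 0.957 = 411
Band 4: 1187 × 0.948 = 1125
Band 5: 1346 × 0.944 + 1294 × 0.391 = 1271 + 506 = 1777
Net migration: Band 5 − 110 → 1667
Giving 280 / 235 / 411 / 1125 / 1667.
Total after period 2: 280 + 235 + 411 + 1125 + 1667 = 3718

3718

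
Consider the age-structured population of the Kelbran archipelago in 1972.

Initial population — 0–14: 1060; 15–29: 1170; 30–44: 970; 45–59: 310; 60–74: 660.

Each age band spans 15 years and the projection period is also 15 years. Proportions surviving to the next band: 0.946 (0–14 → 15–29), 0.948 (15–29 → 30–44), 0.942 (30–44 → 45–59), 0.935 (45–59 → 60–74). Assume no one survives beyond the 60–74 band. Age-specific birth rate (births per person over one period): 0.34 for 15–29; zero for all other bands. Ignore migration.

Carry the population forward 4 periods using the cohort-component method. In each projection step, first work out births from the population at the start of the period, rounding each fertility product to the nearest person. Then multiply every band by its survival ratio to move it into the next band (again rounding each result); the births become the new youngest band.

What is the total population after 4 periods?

(Groups numbered youngest = 1 to oldest = 5.)
Period 1:
Births: 1170 × 0.34 = 398
Group 2: 1060 × 0.946 = 1003
Group 3: 1170 × 0.948 = 1109
Group 4: 970 × 0.942 = 914
Group 5: 310 × 0.935 = 290
Giving 398 / 1003 / 1109 / 914 / 290.
Period 2:
Births: 1003 × 0.34 = 341
Group 2: 398 × 0.946 = 377
Group 3: 1003 × 0.948 = 951
Group 4: 1109 × 0.942 = 1045
Group 5: 914 × 0.935 = 855
Giving 341 / 377 / 951 / 1045 / 855.
Period 3:
Births: 377 × 0.34 = 128
Group 2: 341 × 0.946 = 323
Group 3: 377 × 0.948 = 357
Group 4: 951 × 0.942 = 896
Group 5: 1045 × 0.935 = 977
Giving 128 / 323 / 357 / 896 / 977.
Period 4:
Births: 323 × 0.34 = 110
Group 2: 128 × 0.946 = 121
Group 3: 323 × 0.948 = 306
Group 4: 357 × 0.942 = 336
Group 5: 896 × 0.935 = 838
Giving 110 / 121 / 306 / 336 / 838.
Total after period 4: 110 + 121 + 306 + 336 + 838 = 1711

1711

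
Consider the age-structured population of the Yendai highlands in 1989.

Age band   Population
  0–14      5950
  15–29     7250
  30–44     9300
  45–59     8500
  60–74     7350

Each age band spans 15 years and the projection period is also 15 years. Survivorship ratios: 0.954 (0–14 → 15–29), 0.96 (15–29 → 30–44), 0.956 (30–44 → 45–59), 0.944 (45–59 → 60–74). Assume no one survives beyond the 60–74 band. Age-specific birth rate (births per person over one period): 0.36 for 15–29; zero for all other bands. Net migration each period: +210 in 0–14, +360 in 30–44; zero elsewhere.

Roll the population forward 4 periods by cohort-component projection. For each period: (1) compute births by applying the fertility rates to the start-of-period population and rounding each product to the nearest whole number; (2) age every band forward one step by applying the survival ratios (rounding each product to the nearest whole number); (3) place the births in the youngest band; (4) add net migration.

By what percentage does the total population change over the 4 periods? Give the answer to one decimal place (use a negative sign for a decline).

-67.2

Call the groups 1 to 5, youngest first.
Period 1.
Births: 7250 * 0.36 = 2610
Group 2: 5950 * 0.954 = 5676
Group 3: 7250 * 0.96 = 6960
Group 4: 9300 * 0.956 = 8891
Group 5: 8500 * 0.944 = 8024
Net migration: Group 1 + 210 → 2820; Group 3 + 360 → 7320
End of period: [2820, 5676, 7320, 8891, 8024]
Period 2.
Births: 5676 * 0.36 = 2043
Group 2: 2820 * 0.954 = 2690
Group 3: 5676 * 0.96 = 5449
Group 4: 7320 * 0.956 = 6998
Group 5: 8891 * 0.944 = 8393
Net migration: Group 1 + 210 → 2253; Group 3 + 360 → 5809
End of period: [2253, 2690, 5809, 6998, 8393]
Period 3.
Births: 2690 * 0.36 = 968
Group 2: 2253 * 0.954 = 2149
Group 3: 2690 * 0.96 = 2582
Group 4: 5809 * 0.956 = 5553
Group 5: 6998 * 0.944 = 6606
Net migration: Group 1 + 210 → 1178; Group 3 + 360 → 2942
End of period: [1178, 2149, 2942, 5553, 6606]
Period 4.
Births: 2149 * 0.36 = 774
Group 2: 1178 * 0.954 = 1124
Group 3: 2149 * 0.96 = 2063
Group 4: 2942 * 0.956 = 2813
Group 5: 5553 * 0.944 = 5242
Net migration: Group 1 + 210 → 984; Group 3 + 360 → 2423
End of period: [984, 1124, 2423, 2813, 5242]
Total: 38350 → 12586; change = -25764; percentage change = -67.2%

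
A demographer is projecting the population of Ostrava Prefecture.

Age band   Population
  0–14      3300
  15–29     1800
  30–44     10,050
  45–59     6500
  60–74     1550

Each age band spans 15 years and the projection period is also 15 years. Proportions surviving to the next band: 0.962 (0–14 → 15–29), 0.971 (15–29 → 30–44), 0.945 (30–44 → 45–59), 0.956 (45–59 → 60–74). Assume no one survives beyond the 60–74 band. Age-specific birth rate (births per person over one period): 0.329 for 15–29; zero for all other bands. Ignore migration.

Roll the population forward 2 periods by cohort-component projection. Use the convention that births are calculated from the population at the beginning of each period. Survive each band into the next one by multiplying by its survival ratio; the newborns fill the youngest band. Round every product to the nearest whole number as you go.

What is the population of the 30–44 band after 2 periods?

Let band 1 be 0–14 through band 5 = 60–74.
[period 1]
Births: 1800 × 0.329 = 592
Band 2: 3300 × 0.962 = 3175
Band 3: 1800 × 0.971 = 1748
Band 4: 10050 × 0.945 = 9497
Band 5: 6500 × 0.956 = 6214
Giving 592 / 3175 / 1748 / 9497 / 6214.
[period 2]
Births: 3175 × 0.329 = 1045
Band 2: 592 × 0.962 = 570
Band 3: 3175 × 0.971 = 3083
Band 4: 1748 × 0.945 = 1652
Band 5: 9497 × 0.956 = 9079
Giving 1045 / 570 / 3083 / 1652 / 9079.

3083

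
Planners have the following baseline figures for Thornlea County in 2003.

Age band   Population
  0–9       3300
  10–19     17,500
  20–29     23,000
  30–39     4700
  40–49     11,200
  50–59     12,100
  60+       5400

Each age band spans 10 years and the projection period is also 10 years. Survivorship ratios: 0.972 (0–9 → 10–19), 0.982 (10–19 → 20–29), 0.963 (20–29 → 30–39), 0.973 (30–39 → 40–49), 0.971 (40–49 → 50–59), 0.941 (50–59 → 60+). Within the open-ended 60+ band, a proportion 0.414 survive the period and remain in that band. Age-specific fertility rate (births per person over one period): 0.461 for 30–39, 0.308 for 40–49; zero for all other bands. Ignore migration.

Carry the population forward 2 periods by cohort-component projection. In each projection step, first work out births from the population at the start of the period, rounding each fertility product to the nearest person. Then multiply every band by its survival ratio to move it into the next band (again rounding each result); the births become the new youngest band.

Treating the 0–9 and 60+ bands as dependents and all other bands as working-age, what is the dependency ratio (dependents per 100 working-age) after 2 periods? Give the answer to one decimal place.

53.7

(Groups numbered youngest = 1 to oldest = 7.)
Period 1.
Births: 4700 × 0.461 = 2167  |  11200 × 0.308 = 3450 → total 5617
Group 2: 3300 × 0.972 = 3208
Group 3: 17500 × 0.982 = 17185
Group 4: 23000 × 0.963 = 22149
Group 5: 4700 × 0.973 = 4573
Group 6: 11200 × 0.971 = 10875
Group 7: 12100 × 0.941 + 5400 × 0.414 = 11386 + 2236 = 13622
Population now: 0–9=5617, 10–19=3208, 20–29=17185, 30–39=22149, 40–49=4573, 50–59=10875, 60+=13622
Period 2.
Births: 22149 × 0.461 = 10211  |  4573 × 0.308 = 1408 → total 11619
Group 2: 5617 × 0.972 = 5460
Group 3: 3208 × 0.982 = 3150
Group 4: 17185 × 0.963 = 16549
Group 5: 22149 × 0.973 = 21551
Group 6: 4573 × 0.971 = 4440
Group 7: 10875 × 0.941 + 13622 × 0.414 = 10233 + 5640 = 15873
Population now: 0–9=11619, 10–19=5460, 20–29=3150, 30–39=16549, 40–49=21551, 50–59=4440, 60+=15873
Dependents (band 0–9 + band 60+) = 11619 + 15873 = 27492; working-age = 51150; ratio = 27492/51150 × 100 = 53.7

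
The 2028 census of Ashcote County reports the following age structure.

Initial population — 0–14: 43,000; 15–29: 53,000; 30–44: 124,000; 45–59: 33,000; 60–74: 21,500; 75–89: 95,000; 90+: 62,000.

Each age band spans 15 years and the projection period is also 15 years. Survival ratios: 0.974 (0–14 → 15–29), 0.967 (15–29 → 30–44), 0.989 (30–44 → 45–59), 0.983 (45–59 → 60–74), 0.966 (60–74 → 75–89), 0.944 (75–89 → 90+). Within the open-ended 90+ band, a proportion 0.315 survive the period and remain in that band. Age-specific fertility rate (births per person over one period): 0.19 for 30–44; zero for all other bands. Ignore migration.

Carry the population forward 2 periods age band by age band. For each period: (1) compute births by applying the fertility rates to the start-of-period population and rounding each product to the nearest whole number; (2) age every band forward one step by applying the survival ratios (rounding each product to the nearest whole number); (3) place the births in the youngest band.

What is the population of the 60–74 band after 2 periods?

Numbering the bands 1..7 from youngest to oldest:
After projecting period 1:
Births: 124000 × 0.19 = 23560
Band 2: 43000 × 0.974 = 41882
Band 3: 53000 × 0.967 = 51251
Band 4: 124000 × 0.989 = 122636
Band 5: 33000 × 0.983 = 32439
Band 6: 21500 × 0.966 = 20769
Band 7: 95000 × 0.944 + 62000 × 0.315 = 89680 + 19530 = 109210
→ [23560, 41882, 51251, 122636, 32439, 20769, 109210]
After projecting period 2:
Births: 51251 × 0.19 = 9738
Band 2: 23560 × 0.974 = 22947
Band 3: 41882 × 0.967 = 40500
Band 4: 51251 × 0.989 = 50687
Band 5: 122636 × 0.983 = 120551
Band 6: 32439 × 0.966 = 31336
Band 7: 20769 × 0.944 + 109210 × 0.315 = 19606 + 34401 = 54007
→ [9738, 22947, 40500, 50687, 120551, 31336, 54007]

120551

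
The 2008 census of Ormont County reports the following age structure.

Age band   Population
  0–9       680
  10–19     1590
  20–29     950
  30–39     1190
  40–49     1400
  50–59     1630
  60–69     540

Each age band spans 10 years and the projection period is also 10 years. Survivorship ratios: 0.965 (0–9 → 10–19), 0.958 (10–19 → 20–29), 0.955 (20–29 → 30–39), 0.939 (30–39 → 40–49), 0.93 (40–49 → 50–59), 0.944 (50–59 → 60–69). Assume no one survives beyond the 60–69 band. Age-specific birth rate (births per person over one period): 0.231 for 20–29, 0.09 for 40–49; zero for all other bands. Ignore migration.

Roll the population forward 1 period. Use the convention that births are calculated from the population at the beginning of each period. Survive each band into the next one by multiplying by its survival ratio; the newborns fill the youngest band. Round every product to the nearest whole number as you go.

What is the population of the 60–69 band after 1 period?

Let group 1 be 0–9 through group 7 = 60–69.
Period 1:
Births: 950 × 0.231 = 219 ; 1400 × 0.09 = 126 — total 345
Group 2: 680 × 0.965 = 656
Group 3: 1590 × 0.958 = 1523
Group 4: 950 × 0.955 = 907
Group 5: 1190 × 0.939 = 1117
Group 6: 1400 × 0.93 = 1302
Group 7: 1630 × 0.944 = 1539
Population now: 0–9=345, 10–19=656, 20–29=1523, 30–39=907, 40–49=1117, 50–59=1302, 60–69=1539

1539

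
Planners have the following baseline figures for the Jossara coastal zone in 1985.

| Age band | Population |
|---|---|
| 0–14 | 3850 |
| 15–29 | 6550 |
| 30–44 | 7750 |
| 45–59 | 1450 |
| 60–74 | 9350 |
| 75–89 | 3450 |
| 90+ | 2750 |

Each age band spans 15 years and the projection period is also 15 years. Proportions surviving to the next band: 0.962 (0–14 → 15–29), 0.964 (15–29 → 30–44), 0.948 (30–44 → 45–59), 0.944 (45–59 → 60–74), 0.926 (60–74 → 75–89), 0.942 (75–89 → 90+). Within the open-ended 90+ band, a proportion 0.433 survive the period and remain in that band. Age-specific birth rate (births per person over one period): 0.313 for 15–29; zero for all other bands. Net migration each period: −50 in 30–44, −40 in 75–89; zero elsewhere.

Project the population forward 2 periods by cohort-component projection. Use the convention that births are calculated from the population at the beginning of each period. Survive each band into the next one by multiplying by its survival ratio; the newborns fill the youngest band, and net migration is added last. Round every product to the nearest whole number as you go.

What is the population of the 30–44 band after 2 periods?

3521

Numbering the groups 1..7 from youngest to oldest:
Period 1.
Births: 6550 × 0.313 = 2050
Group 2: 3850 × 0.962 = 3704
Group 3: 6550 × 0.964 = 6314
Group 4: 7750 × 0.948 = 7347
Group 5: 1450 × 0.944 = 1369
Group 6: 9350 × 0.926 = 8658
Group 7: 3450 × 0.942 + 2750 × 0.433 = 3250 + 1191 = 4441
Net migration: Group 3 − 50 → 6264; Group 6 − 40 → 8618
End of period: [2050, 3704, 6264, 7347, 1369, 8618, 4441]
Period 2.
Births: 3704 × 0.313 = 1159
Group 2: 2050 × 0.962 = 1972
Group 3: 3704 × 0.964 = 3571
Group 4: 6264 × 0.948 = 5938
Group 5: 7347 × 0.944 = 6936
Group 6: 1369 × 0.926 = 1268
Group 7: 8618 × 0.942 + 4441 × 0.433 = 8118 + 1923 = 10041
Net migration: Group 3 − 50 → 3521; Group 6 − 40 → 1228
End of period: [1159, 1972, 3521, 5938, 6936, 1228, 10041]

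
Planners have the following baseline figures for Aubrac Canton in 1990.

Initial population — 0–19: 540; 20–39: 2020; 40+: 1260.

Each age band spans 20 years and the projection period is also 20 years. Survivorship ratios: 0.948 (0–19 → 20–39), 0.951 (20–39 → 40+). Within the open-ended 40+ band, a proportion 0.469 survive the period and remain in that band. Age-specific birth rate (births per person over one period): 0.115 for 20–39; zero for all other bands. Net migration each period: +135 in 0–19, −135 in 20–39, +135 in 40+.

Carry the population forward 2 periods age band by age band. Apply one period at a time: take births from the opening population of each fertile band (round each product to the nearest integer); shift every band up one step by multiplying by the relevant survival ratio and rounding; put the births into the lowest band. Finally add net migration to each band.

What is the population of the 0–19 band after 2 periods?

178

Let band 1 be 0–19 through band 3 = 40+.
Period 1.
Births: 2020 × 0.115 = 232
Band 2: 540 × 0.948 = 512
Band 3: 2020 × 0.951 + 1260 × 0.469 = 1921 + 591 = 2512
Net migration: Band 1 + 135 → 367; Band 2 − 135 → 377; Band 3 + 135 → 2647
→ [367, 377, 2647]
Period 2.
Births: 377 × 0.115 = 43
Band 2: 367 × 0.948 = 348
Band 3: 377 × 0.951 + 2647 × 0.469 = 359 + 1241 = 1600
Net migration: Band 1 + 135 → 178; Band 2 − 135 → 213; Band 3 + 135 → 1735
→ [178, 213, 1735]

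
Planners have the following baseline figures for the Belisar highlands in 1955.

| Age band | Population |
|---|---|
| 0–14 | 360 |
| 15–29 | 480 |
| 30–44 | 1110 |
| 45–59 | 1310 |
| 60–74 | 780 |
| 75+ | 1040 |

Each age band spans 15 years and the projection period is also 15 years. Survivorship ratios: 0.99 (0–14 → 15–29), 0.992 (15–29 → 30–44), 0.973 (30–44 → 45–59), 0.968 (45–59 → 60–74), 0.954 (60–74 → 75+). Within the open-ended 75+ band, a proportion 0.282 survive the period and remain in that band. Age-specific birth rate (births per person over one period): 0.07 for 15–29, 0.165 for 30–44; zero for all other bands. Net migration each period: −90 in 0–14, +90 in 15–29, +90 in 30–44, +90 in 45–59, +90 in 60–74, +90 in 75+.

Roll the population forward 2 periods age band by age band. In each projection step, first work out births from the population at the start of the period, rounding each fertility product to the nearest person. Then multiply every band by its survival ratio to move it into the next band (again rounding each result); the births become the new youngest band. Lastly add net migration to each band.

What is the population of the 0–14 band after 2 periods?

After projecting period 1:
Births: 480 × 0.07 = 34 ; 1110 × 0.165 = 183 ⇒ total 217
15–29: 360 × 0.99 = 356
30–44: 480 × 0.992 = 476
45–59: 1110 × 0.973 = 1080
60–74: 1310 × 0.968 = 1268
75+: 780 × 0.954 + 1040 × 0.282 = 744 + 293 = 1037
Net migration: 0–14 − 90 → 127; 15–29 + 90 → 446; 30–44 + 90 → 566; 45–59 + 90 → 1170; 60–74 + 90 → 1358; 75+ + 90 → 1127
End of period: [127, 446, 566, 1170, 1358, 1127]
After projecting period 2:
Births: 446 × 0.07 = 31 ; 566 × 0.165 = 93 ⇒ total 124
15–29: 127 × 0.99 = 126
30–44: 446 × 0.992 = 442
45–59: 566 × 0.973 = 551
60–74: 1170 × 0.968 = 1133
75+: 1358 × 0.954 + 1127 × 0.282 = 1296 + 318 = 1614
Net migration: 0–14 − 90 → 34; 15–29 + 90 → 216; 30–44 + 90 → 532; 45–59 + 90 → 641; 60–74 + 90 → 1223; 75+ + 90 → 1704
End of period: [34, 216, 532, 641, 1223, 1704]

34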